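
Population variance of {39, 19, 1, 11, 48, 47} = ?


Mean = 27.5000
Squared deviations: 132.2500, 72.2500, 702.2500, 272.2500, 420.2500, 380.2500
Sum = 1979.5000
Variance = 1979.5000/6 = 329.9167

Variance = 329.9167


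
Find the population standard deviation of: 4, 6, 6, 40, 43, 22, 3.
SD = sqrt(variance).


Mean = 17.7143
Variance = 261.9184
SD = sqrt(261.9184) = 16.1839

SD = 16.1839


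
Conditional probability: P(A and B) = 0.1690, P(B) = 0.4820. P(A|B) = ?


P(A|B) = 0.1690/0.4820 = 0.3506

P(A|B) = 0.3506


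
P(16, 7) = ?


P(16,7) = 16!/9!
= 20922789888000/362880
= 57657600

P(16,7) = 57657600


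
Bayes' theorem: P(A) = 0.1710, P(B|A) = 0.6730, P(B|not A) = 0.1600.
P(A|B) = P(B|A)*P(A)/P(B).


P(B) = P(B|A)*P(A) + P(B|A')*P(A')
= 0.6730*0.1710 + 0.1600*0.8290
= 0.115083 + 0.132640 = 0.247723
P(A|B) = 0.115083/0.247723 = 0.4646

P(A|B) = 0.4646


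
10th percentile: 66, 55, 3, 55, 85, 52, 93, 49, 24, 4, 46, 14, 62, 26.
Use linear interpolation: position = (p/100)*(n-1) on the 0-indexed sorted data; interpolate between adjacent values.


Sorted: 3, 4, 14, 24, 26, 46, 49, 52, 55, 55, 62, 66, 85, 93
n = 14
Index = 10/100 * 13 = 1.3000
Lower = data[1] = 4, Upper = data[2] = 14
P10 = 4 + 0.3000*(10) = 7.0000

P10 = 7.0000


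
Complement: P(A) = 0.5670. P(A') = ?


P(not A) = 1 - 0.5670 = 0.4330

P(not A) = 0.4330


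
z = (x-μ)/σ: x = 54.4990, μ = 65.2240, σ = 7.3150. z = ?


z = (54.4990 - 65.2240)/7.3150
= -10.7250/7.3150
= -1.4662

z = -1.4662


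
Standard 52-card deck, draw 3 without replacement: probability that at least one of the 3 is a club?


P(at least one) = 1 - P(none)
P(none) = (39/52) × (38/51) × (37/50) = 0.413529
P(at least one) = 1 - 0.413529 = 0.5865

P = 0.5865


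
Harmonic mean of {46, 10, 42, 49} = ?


Sum of reciprocals = 1/46 + 1/10 + 1/42 + 1/49 = 0.165957
HM = 4/0.165957 = 24.1027

HM = 24.1027


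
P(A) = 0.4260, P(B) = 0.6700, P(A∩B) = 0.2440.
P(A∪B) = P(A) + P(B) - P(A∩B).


P(A∪B) = 0.4260 + 0.6700 - 0.2440
= 1.0960 - 0.2440
= 0.8520

P(A∪B) = 0.8520


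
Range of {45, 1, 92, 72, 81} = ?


Max = 92, Min = 1
Range = 92 - 1 = 91

Range = 91


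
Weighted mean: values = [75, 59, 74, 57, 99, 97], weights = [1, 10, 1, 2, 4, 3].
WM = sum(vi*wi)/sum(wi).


Numerator = 75*1 + 59*10 + 74*1 + 57*2 + 99*4 + 97*3 = 1540
Denominator = 1 + 10 + 1 + 2 + 4 + 3 = 21
WM = 1540/21 = 73.3333

WM = 73.3333


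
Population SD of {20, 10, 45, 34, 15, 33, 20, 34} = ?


Mean = 26.3750
Variance = 123.2344
SD = sqrt(123.2344) = 11.1011

SD = 11.1011


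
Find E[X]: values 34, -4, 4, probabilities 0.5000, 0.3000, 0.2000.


E[X] = 34*0.5000 - 4*0.3000 + 4*0.2000
= 17.0000 - 1.2000 + 0.8000
= 16.6000

E[X] = 16.6000


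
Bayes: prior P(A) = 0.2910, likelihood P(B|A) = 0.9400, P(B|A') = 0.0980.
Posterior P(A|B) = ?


P(B) = P(B|A)*P(A) + P(B|A')*P(A')
= 0.9400*0.2910 + 0.0980*0.7090
= 0.273540 + 0.069482 = 0.343022
P(A|B) = 0.273540/0.343022 = 0.7974

P(A|B) = 0.7974


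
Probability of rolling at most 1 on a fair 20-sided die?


Favorable outcomes (roll ≤ 1): 1
Total outcomes = 20
P = 1/20 = 0.0500

P = 0.0500


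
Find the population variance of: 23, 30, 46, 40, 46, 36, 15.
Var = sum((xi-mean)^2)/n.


Mean = 33.7143
Squared deviations: 114.7959, 13.7959, 150.9388, 39.5102, 150.9388, 5.2245, 350.2245
Sum = 825.4286
Variance = 825.4286/7 = 117.9184

Variance = 117.9184


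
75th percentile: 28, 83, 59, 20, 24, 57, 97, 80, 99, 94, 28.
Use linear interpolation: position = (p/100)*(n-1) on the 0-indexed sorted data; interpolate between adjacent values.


Sorted: 20, 24, 28, 28, 57, 59, 80, 83, 94, 97, 99
n = 11
Index = 75/100 * 10 = 7.5000
Lower = data[7] = 83, Upper = data[8] = 94
P75 = 83 + 0.5000*(11) = 88.5000

P75 = 88.5000


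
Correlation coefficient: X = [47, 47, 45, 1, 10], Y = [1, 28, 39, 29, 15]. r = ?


Mean X = 30.0000, Mean Y = 22.4000
SD X = 20.218803, SD Y = 13.139254
Cov = -12.600000
r = -12.600000/(20.218803*13.139254) = -0.0474

r = -0.0474


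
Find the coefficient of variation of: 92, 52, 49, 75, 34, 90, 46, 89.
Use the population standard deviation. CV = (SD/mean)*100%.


Mean = 65.8750
SD = 21.7108
CV = (21.7108/65.8750)*100 = 32.9576%

CV = 32.9576%


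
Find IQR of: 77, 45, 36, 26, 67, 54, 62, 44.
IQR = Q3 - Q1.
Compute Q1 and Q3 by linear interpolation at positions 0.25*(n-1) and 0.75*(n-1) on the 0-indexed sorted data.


Sorted: 26, 36, 44, 45, 54, 62, 67, 77
Q1 (25th %ile) = 42.0000
Q3 (75th %ile) = 63.2500
IQR = 63.2500 - 42.0000 = 21.2500

IQR = 21.2500


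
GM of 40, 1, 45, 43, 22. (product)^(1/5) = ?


Product = 40 × 1 × 45 × 43 × 22 = 1702800
GM = 1702800^(1/5) = 17.6292

GM = 17.6292


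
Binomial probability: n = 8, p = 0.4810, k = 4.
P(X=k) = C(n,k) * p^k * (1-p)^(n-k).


C(8,4) = 70
p^4 = 0.053528
(1-p)^4 = 0.072555
P = 70 * 0.053528 * 0.072555 = 0.2719

P(X=4) = 0.2719


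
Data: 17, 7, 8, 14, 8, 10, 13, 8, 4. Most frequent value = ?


Frequencies: 4:1, 7:1, 8:3, 10:1, 13:1, 14:1, 17:1
Max frequency = 3
Mode = 8

Mode = 8


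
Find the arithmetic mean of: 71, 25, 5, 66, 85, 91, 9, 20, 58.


Sum = 71 + 25 + 5 + 66 + 85 + 91 + 9 + 20 + 58 = 430
n = 9
Mean = 430/9 = 47.7778

Mean = 47.7778


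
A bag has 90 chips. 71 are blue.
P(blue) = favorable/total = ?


P = 71/90 = 0.7889

P = 0.7889


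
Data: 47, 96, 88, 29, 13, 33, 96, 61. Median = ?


Sorted: 13, 29, 33, 47, 61, 88, 96, 96
n = 8 (even)
Middle values: 47 and 61
Median = (47+61)/2 = 54.0000

Median = 54.0000


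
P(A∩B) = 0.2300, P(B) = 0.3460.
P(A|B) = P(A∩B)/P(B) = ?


P(A|B) = 0.2300/0.3460 = 0.6647

P(A|B) = 0.6647


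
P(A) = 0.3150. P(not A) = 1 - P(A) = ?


P(not A) = 1 - 0.3150 = 0.6850

P(not A) = 0.6850


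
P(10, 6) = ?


P(10,6) = 10!/4!
= 3628800/24
= 151200

P(10,6) = 151200


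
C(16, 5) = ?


C(16,5) = 16!/(5! × 11!)
= 20922789888000/(120 × 39916800)
= 4368

C(16,5) = 4368


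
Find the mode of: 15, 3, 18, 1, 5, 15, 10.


Frequencies: 1:1, 3:1, 5:1, 10:1, 15:2, 18:1
Max frequency = 2
Mode = 15

Mode = 15


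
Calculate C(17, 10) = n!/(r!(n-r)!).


C(17,10) = 17!/(10! × 7!)
= 355687428096000/(3628800 × 5040)
= 19448

C(17,10) = 19448


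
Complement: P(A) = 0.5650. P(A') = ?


P(not A) = 1 - 0.5650 = 0.4350

P(not A) = 0.4350


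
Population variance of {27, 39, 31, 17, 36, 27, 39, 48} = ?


Mean = 33.0000
Squared deviations: 36.0000, 36.0000, 4.0000, 256.0000, 9.0000, 36.0000, 36.0000, 225.0000
Sum = 638.0000
Variance = 638.0000/8 = 79.7500

Variance = 79.7500


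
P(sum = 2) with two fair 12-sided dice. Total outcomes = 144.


Total outcomes = 12×12 = 144
Favorable (sum = 2): 1
P = 1/144 = 0.0069

P = 0.0069


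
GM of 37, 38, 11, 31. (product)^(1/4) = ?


Product = 37 × 38 × 11 × 31 = 479446
GM = 479446^(1/4) = 26.3139

GM = 26.3139


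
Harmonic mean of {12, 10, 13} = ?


Sum of reciprocals = 1/12 + 1/10 + 1/13 = 0.260256
HM = 3/0.260256 = 11.5271

HM = 11.5271


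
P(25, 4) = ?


P(25,4) = 25!/21!
= 15511210043330985984000000/51090942171709440000
= 303600

P(25,4) = 303600


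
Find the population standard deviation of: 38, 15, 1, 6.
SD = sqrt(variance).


Mean = 15.0000
Variance = 201.5000
SD = sqrt(201.5000) = 14.1951

SD = 14.1951


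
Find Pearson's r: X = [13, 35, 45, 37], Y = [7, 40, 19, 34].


Mean X = 32.5000, Mean Y = 25.0000
SD X = 11.863811, SD Y = 12.903488
Cov = 88.500000
r = 88.500000/(11.863811*12.903488) = 0.5781

r = 0.5781


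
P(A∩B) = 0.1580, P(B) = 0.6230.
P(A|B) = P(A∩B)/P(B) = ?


P(A|B) = 0.1580/0.6230 = 0.2536

P(A|B) = 0.2536


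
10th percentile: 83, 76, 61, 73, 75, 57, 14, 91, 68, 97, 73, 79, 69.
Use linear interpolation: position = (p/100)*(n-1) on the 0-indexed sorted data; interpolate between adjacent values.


Sorted: 14, 57, 61, 68, 69, 73, 73, 75, 76, 79, 83, 91, 97
n = 13
Index = 10/100 * 12 = 1.2000
Lower = data[1] = 57, Upper = data[2] = 61
P10 = 57 + 0.2000*(4) = 57.8000

P10 = 57.8000


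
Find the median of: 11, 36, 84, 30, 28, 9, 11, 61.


Sorted: 9, 11, 11, 28, 30, 36, 61, 84
n = 8 (even)
Middle values: 28 and 30
Median = (28+30)/2 = 29.0000

Median = 29.0000


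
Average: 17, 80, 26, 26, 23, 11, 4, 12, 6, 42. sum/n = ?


Sum = 17 + 80 + 26 + 26 + 23 + 11 + 4 + 12 + 6 + 42 = 247
n = 10
Mean = 247/10 = 24.7000

Mean = 24.7000


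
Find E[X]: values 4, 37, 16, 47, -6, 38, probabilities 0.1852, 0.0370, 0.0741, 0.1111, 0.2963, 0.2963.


E[X] = 4*0.1852 + 37*0.0370 + 16*0.0741 + 47*0.1111 - 6*0.2963 + 38*0.2963
= 0.7408 + 1.3690 + 1.1856 + 5.2217 - 1.7778 + 11.2594
= 17.9987

E[X] = 17.9987


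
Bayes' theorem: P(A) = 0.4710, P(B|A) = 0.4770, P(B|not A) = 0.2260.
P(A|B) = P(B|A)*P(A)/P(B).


P(B) = P(B|A)*P(A) + P(B|A')*P(A')
= 0.4770*0.4710 + 0.2260*0.5290
= 0.224667 + 0.119554 = 0.344221
P(A|B) = 0.224667/0.344221 = 0.6527

P(A|B) = 0.6527


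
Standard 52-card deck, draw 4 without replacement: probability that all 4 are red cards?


P(all red cards) = (26/52) × (25/51) × (24/50) × (23/49)
= 0.0552

P = 0.0552


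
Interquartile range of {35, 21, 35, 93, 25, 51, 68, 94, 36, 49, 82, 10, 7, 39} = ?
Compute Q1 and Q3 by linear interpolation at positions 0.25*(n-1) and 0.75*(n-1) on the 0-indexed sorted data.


Sorted: 7, 10, 21, 25, 35, 35, 36, 39, 49, 51, 68, 82, 93, 94
Q1 (25th %ile) = 27.5000
Q3 (75th %ile) = 63.7500
IQR = 63.7500 - 27.5000 = 36.2500

IQR = 36.2500


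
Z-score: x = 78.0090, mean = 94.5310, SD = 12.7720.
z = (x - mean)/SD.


z = (78.0090 - 94.5310)/12.7720
= -16.5220/12.7720
= -1.2936

z = -1.2936


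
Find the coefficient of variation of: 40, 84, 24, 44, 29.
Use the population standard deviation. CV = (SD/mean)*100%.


Mean = 44.2000
SD = 21.1698
CV = (21.1698/44.2000)*100 = 47.8955%

CV = 47.8955%


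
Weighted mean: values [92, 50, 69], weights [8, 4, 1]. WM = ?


Numerator = 92*8 + 50*4 + 69*1 = 1005
Denominator = 8 + 4 + 1 = 13
WM = 1005/13 = 77.3077

WM = 77.3077


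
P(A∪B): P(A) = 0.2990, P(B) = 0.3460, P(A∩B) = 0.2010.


P(A∪B) = 0.2990 + 0.3460 - 0.2010
= 0.6450 - 0.2010
= 0.4440

P(A∪B) = 0.4440


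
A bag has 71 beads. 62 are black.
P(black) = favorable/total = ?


P = 62/71 = 0.8732

P = 0.8732


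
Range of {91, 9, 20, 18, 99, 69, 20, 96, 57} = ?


Max = 99, Min = 9
Range = 99 - 9 = 90

Range = 90


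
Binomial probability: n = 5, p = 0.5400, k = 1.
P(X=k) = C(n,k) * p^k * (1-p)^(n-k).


C(5,1) = 5
p^1 = 0.540000
(1-p)^4 = 0.044775
P = 5 * 0.540000 * 0.044775 = 0.1209

P(X=1) = 0.1209


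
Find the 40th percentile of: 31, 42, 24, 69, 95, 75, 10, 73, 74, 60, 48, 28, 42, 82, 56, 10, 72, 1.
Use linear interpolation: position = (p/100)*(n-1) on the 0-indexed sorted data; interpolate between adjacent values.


Sorted: 1, 10, 10, 24, 28, 31, 42, 42, 48, 56, 60, 69, 72, 73, 74, 75, 82, 95
n = 18
Index = 40/100 * 17 = 6.8000
Lower = data[6] = 42, Upper = data[7] = 42
P40 = 42 + 0.8000*(0) = 42.0000

P40 = 42.0000


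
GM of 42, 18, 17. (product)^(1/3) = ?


Product = 42 × 18 × 17 = 12852
GM = 12852^(1/3) = 23.4238

GM = 23.4238


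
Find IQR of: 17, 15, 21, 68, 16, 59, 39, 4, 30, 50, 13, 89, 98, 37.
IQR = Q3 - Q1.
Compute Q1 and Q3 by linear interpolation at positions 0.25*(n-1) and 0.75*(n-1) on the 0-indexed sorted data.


Sorted: 4, 13, 15, 16, 17, 21, 30, 37, 39, 50, 59, 68, 89, 98
Q1 (25th %ile) = 16.2500
Q3 (75th %ile) = 56.7500
IQR = 56.7500 - 16.2500 = 40.5000

IQR = 40.5000


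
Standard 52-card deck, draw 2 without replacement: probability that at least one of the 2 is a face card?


P(at least one) = 1 - P(none)
P(none) = (40/52) × (39/51) = 0.588235
P(at least one) = 1 - 0.588235 = 0.4118

P = 0.4118


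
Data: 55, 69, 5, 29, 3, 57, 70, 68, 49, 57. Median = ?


Sorted: 3, 5, 29, 49, 55, 57, 57, 68, 69, 70
n = 10 (even)
Middle values: 55 and 57
Median = (55+57)/2 = 56.0000

Median = 56.0000


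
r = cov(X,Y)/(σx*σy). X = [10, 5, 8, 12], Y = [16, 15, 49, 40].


Mean X = 8.7500, Mean Y = 30.0000
SD X = 2.586020, SD Y = 14.849242
Cov = 14.250000
r = 14.250000/(2.586020*14.849242) = 0.3711

r = 0.3711


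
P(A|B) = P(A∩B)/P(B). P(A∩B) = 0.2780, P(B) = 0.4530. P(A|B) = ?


P(A|B) = 0.2780/0.4530 = 0.6137

P(A|B) = 0.6137


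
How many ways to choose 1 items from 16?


C(16,1) = 16!/(1! × 15!)
= 20922789888000/(1 × 1307674368000)
= 16

C(16,1) = 16


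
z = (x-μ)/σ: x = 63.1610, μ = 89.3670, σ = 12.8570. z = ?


z = (63.1610 - 89.3670)/12.8570
= -26.2060/12.8570
= -2.0383

z = -2.0383


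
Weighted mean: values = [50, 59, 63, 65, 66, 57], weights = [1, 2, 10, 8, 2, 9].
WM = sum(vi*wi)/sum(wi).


Numerator = 50*1 + 59*2 + 63*10 + 65*8 + 66*2 + 57*9 = 1963
Denominator = 1 + 2 + 10 + 8 + 2 + 9 = 32
WM = 1963/32 = 61.3438

WM = 61.3438


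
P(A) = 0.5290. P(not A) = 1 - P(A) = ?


P(not A) = 1 - 0.5290 = 0.4710

P(not A) = 0.4710


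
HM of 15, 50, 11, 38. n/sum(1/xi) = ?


Sum of reciprocals = 1/15 + 1/50 + 1/11 + 1/38 = 0.203892
HM = 4/0.203892 = 19.6183

HM = 19.6183


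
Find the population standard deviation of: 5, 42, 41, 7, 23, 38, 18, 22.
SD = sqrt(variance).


Mean = 24.5000
Variance = 187.2500
SD = sqrt(187.2500) = 13.6839

SD = 13.6839


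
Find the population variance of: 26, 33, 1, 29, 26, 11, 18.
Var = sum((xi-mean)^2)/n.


Mean = 20.5714
Squared deviations: 29.4694, 154.4694, 383.0408, 71.0408, 29.4694, 91.6122, 6.6122
Sum = 765.7143
Variance = 765.7143/7 = 109.3878

Variance = 109.3878


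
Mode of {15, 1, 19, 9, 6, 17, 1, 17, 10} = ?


Frequencies: 1:2, 6:1, 9:1, 10:1, 15:1, 17:2, 19:1
Max frequency = 2
Mode = 1, 17

Mode = 1, 17


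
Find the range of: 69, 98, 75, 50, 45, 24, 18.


Max = 98, Min = 18
Range = 98 - 18 = 80

Range = 80


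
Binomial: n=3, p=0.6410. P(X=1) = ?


C(3,1) = 3
p^1 = 0.641000
(1-p)^2 = 0.128881
P = 3 * 0.641000 * 0.128881 = 0.2478

P(X=1) = 0.2478


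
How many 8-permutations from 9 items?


P(9,8) = 9!/1!
= 362880/1
= 362880

P(9,8) = 362880


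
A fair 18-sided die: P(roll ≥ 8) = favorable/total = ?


Favorable outcomes (roll ≥ 8): 11
Total outcomes = 18
P = 11/18 = 0.6111

P = 0.6111


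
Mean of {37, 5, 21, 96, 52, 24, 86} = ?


Sum = 37 + 5 + 21 + 96 + 52 + 24 + 86 = 321
n = 7
Mean = 321/7 = 45.8571

Mean = 45.8571


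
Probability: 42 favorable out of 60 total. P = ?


P = 42/60 = 0.7000

P = 0.7000


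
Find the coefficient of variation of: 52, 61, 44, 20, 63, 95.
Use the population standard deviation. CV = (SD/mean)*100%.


Mean = 55.8333
SD = 22.5493
CV = (22.5493/55.8333)*100 = 40.3869%

CV = 40.3869%


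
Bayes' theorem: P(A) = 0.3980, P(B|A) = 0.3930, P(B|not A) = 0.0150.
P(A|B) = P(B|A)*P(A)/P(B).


P(B) = P(B|A)*P(A) + P(B|A')*P(A')
= 0.3930*0.3980 + 0.0150*0.6020
= 0.156414 + 0.009030 = 0.165444
P(A|B) = 0.156414/0.165444 = 0.9454

P(A|B) = 0.9454


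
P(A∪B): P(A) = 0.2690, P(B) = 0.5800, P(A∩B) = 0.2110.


P(A∪B) = 0.2690 + 0.5800 - 0.2110
= 0.8490 - 0.2110
= 0.6380

P(A∪B) = 0.6380


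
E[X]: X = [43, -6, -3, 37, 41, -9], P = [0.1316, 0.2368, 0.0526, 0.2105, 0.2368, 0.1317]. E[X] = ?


E[X] = 43*0.1316 - 6*0.2368 - 3*0.0526 + 37*0.2105 + 41*0.2368 - 9*0.1317
= 5.6588 - 1.4208 - 0.1578 + 7.7885 + 9.7088 - 1.1853
= 20.3922

E[X] = 20.3922


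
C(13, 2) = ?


C(13,2) = 13!/(2! × 11!)
= 6227020800/(2 × 39916800)
= 78

C(13,2) = 78


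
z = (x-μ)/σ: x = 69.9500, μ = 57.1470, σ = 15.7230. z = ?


z = (69.9500 - 57.1470)/15.7230
= 12.8030/15.7230
= 0.8143

z = 0.8143


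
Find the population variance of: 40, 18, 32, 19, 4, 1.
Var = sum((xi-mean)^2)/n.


Mean = 19.0000
Squared deviations: 441.0000, 1.0000, 169.0000, 0, 225.0000, 324.0000
Sum = 1160.0000
Variance = 1160.0000/6 = 193.3333

Variance = 193.3333


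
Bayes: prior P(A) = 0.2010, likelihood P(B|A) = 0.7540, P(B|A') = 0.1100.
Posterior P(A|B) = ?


P(B) = P(B|A)*P(A) + P(B|A')*P(A')
= 0.7540*0.2010 + 0.1100*0.7990
= 0.151554 + 0.087890 = 0.239444
P(A|B) = 0.151554/0.239444 = 0.6329

P(A|B) = 0.6329


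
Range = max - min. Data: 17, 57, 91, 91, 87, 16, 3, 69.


Max = 91, Min = 3
Range = 91 - 3 = 88

Range = 88


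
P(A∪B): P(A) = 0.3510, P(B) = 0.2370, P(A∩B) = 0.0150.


P(A∪B) = 0.3510 + 0.2370 - 0.0150
= 0.5880 - 0.0150
= 0.5730

P(A∪B) = 0.5730


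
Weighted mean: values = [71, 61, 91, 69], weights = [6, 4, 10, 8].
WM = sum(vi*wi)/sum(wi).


Numerator = 71*6 + 61*4 + 91*10 + 69*8 = 2132
Denominator = 6 + 4 + 10 + 8 = 28
WM = 2132/28 = 76.1429

WM = 76.1429


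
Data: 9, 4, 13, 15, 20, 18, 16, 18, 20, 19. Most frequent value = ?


Frequencies: 4:1, 9:1, 13:1, 15:1, 16:1, 18:2, 19:1, 20:2
Max frequency = 2
Mode = 18, 20

Mode = 18, 20


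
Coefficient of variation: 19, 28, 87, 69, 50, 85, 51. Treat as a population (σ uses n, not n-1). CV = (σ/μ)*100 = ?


Mean = 55.5714
SD = 24.4474
CV = (24.4474/55.5714)*100 = 43.9927%

CV = 43.9927%


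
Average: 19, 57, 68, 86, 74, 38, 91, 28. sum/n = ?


Sum = 19 + 57 + 68 + 86 + 74 + 38 + 91 + 28 = 461
n = 8
Mean = 461/8 = 57.6250

Mean = 57.6250


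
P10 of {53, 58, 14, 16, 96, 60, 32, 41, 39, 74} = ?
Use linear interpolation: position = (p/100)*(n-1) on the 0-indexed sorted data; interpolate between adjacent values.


Sorted: 14, 16, 32, 39, 41, 53, 58, 60, 74, 96
n = 10
Index = 10/100 * 9 = 0.9000
Lower = data[0] = 14, Upper = data[1] = 16
P10 = 14 + 0.9000*(2) = 15.8000

P10 = 15.8000


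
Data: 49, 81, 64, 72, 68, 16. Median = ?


Sorted: 16, 49, 64, 68, 72, 81
n = 6 (even)
Middle values: 64 and 68
Median = (64+68)/2 = 66.0000

Median = 66.0000


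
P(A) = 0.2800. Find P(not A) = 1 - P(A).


P(not A) = 1 - 0.2800 = 0.7200

P(not A) = 0.7200


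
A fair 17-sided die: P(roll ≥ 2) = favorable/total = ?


Favorable outcomes (roll ≥ 2): 16
Total outcomes = 17
P = 16/17 = 0.9412

P = 0.9412


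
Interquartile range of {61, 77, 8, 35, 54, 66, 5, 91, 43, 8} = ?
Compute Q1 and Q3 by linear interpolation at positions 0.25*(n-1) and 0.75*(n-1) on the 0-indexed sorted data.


Sorted: 5, 8, 8, 35, 43, 54, 61, 66, 77, 91
Q1 (25th %ile) = 14.7500
Q3 (75th %ile) = 64.7500
IQR = 64.7500 - 14.7500 = 50.0000

IQR = 50.0000


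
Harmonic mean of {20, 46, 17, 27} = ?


Sum of reciprocals = 1/20 + 1/46 + 1/17 + 1/27 = 0.167600
HM = 4/0.167600 = 23.8664

HM = 23.8664


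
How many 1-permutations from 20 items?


P(20,1) = 20!/19!
= 2432902008176640000/121645100408832000
= 20

P(20,1) = 20


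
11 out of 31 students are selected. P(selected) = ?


P = 11/31 = 0.3548

P = 0.3548


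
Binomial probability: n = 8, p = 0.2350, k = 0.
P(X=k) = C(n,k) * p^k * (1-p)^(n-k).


C(8,0) = 1
p^0 = 1.000000
(1-p)^8 = 0.117298
P = 1 * 1.000000 * 0.117298 = 0.1173

P(X=0) = 0.1173


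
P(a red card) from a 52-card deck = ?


26 red cards in 52 cards
P = 26/52 = 0.5000

P = 0.5000


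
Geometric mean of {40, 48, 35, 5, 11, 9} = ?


Product = 40 × 48 × 35 × 5 × 11 × 9 = 33264000
GM = 33264000^(1/6) = 17.9334

GM = 17.9334


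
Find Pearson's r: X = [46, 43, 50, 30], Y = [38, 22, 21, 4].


Mean X = 42.2500, Mean Y = 21.2500
SD X = 7.495832, SD Y = 12.028612
Cov = 68.187500
r = 68.187500/(7.495832*12.028612) = 0.7563

r = 0.7563


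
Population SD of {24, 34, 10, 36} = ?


Mean = 26.0000
Variance = 106.0000
SD = sqrt(106.0000) = 10.2956

SD = 10.2956


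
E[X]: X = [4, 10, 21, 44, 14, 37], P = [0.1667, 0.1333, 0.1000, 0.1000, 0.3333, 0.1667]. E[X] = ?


E[X] = 4*0.1667 + 10*0.1333 + 21*0.1000 + 44*0.1000 + 14*0.3333 + 37*0.1667
= 0.6668 + 1.3330 + 2.1000 + 4.4000 + 4.6662 + 6.1679
= 19.3339

E[X] = 19.3339


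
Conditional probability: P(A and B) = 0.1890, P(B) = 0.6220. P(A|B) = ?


P(A|B) = 0.1890/0.6220 = 0.3039

P(A|B) = 0.3039


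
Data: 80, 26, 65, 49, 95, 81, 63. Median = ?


Sorted: 26, 49, 63, 65, 80, 81, 95
n = 7 (odd)
Middle value = 65

Median = 65


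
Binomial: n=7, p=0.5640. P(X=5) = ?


C(7,5) = 21
p^5 = 0.057068
(1-p)^2 = 0.190096
P = 21 * 0.057068 * 0.190096 = 0.2278

P(X=5) = 0.2278


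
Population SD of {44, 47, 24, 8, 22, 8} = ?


Mean = 25.5000
Variance = 238.5833
SD = sqrt(238.5833) = 15.4461

SD = 15.4461


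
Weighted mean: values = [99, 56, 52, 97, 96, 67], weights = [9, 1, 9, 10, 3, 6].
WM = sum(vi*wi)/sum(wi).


Numerator = 99*9 + 56*1 + 52*9 + 97*10 + 96*3 + 67*6 = 3075
Denominator = 9 + 1 + 9 + 10 + 3 + 6 = 38
WM = 3075/38 = 80.9211

WM = 80.9211


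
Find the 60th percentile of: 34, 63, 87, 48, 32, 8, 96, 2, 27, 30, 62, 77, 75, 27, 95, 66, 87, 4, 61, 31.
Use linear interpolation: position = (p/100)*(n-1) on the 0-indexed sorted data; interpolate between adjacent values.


Sorted: 2, 4, 8, 27, 27, 30, 31, 32, 34, 48, 61, 62, 63, 66, 75, 77, 87, 87, 95, 96
n = 20
Index = 60/100 * 19 = 11.4000
Lower = data[11] = 62, Upper = data[12] = 63
P60 = 62 + 0.4000*(1) = 62.4000

P60 = 62.4000


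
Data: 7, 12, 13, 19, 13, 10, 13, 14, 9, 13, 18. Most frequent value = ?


Frequencies: 7:1, 9:1, 10:1, 12:1, 13:4, 14:1, 18:1, 19:1
Max frequency = 4
Mode = 13

Mode = 13


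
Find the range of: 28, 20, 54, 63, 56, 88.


Max = 88, Min = 20
Range = 88 - 20 = 68

Range = 68


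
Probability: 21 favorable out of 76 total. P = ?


P = 21/76 = 0.2763

P = 0.2763


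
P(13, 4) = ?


P(13,4) = 13!/9!
= 6227020800/362880
= 17160

P(13,4) = 17160


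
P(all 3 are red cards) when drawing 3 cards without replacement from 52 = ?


P(all red cards) = (26/52) × (25/51) × (24/50)
= 0.1176

P = 0.1176


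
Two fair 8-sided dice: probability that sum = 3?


Total outcomes = 8×8 = 64
Favorable (sum = 3): 2
P = 2/64 = 0.0312

P = 0.0312


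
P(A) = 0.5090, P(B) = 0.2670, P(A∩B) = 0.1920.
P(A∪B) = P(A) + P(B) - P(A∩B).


P(A∪B) = 0.5090 + 0.2670 - 0.1920
= 0.7760 - 0.1920
= 0.5840

P(A∪B) = 0.5840


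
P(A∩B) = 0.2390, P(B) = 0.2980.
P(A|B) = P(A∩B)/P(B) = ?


P(A|B) = 0.2390/0.2980 = 0.8020

P(A|B) = 0.8020


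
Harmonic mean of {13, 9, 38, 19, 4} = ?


Sum of reciprocals = 1/13 + 1/9 + 1/38 + 1/19 + 1/4 = 0.516982
HM = 5/0.516982 = 9.6715

HM = 9.6715


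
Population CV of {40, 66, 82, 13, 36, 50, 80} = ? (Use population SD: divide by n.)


Mean = 52.4286
SD = 23.3107
CV = (23.3107/52.4286)*100 = 44.4618%

CV = 44.4618%


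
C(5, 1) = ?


C(5,1) = 5!/(1! × 4!)
= 120/(1 × 24)
= 5

C(5,1) = 5


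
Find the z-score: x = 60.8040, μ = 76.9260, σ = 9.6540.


z = (60.8040 - 76.9260)/9.6540
= -16.1220/9.6540
= -1.6700

z = -1.6700


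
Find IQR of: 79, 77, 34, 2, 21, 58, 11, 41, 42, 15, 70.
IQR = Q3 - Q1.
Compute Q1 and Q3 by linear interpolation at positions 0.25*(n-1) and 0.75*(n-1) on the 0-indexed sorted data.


Sorted: 2, 11, 15, 21, 34, 41, 42, 58, 70, 77, 79
Q1 (25th %ile) = 18.0000
Q3 (75th %ile) = 64.0000
IQR = 64.0000 - 18.0000 = 46.0000

IQR = 46.0000


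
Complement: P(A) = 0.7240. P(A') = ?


P(not A) = 1 - 0.7240 = 0.2760

P(not A) = 0.2760


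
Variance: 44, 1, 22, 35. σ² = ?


Mean = 25.5000
Squared deviations: 342.2500, 600.2500, 12.2500, 90.2500
Sum = 1045.0000
Variance = 1045.0000/4 = 261.2500

Variance = 261.2500


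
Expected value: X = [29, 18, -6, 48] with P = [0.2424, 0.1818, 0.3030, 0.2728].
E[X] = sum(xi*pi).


E[X] = 29*0.2424 + 18*0.1818 - 6*0.3030 + 48*0.2728
= 7.0296 + 3.2724 - 1.8180 + 13.0944
= 21.5784

E[X] = 21.5784


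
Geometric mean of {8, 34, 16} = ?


Product = 8 × 34 × 16 = 4352
GM = 4352^(1/3) = 16.3266

GM = 16.3266


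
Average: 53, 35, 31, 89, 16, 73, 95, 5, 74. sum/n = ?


Sum = 53 + 35 + 31 + 89 + 16 + 73 + 95 + 5 + 74 = 471
n = 9
Mean = 471/9 = 52.3333

Mean = 52.3333


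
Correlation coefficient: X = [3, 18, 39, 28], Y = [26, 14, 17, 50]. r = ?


Mean X = 22.0000, Mean Y = 26.7500
SD X = 13.247641, SD Y = 14.131083
Cov = 9.750000
r = 9.750000/(13.247641*14.131083) = 0.0521

r = 0.0521


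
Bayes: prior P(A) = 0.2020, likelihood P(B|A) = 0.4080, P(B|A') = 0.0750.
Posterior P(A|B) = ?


P(B) = P(B|A)*P(A) + P(B|A')*P(A')
= 0.4080*0.2020 + 0.0750*0.7980
= 0.082416 + 0.059850 = 0.142266
P(A|B) = 0.082416/0.142266 = 0.5793

P(A|B) = 0.5793


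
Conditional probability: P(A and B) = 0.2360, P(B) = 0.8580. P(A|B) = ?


P(A|B) = 0.2360/0.8580 = 0.2751

P(A|B) = 0.2751


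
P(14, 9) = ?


P(14,9) = 14!/5!
= 87178291200/120
= 726485760

P(14,9) = 726485760


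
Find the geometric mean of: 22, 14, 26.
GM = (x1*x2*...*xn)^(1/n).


Product = 22 × 14 × 26 = 8008
GM = 8008^(1/3) = 20.0067

GM = 20.0067


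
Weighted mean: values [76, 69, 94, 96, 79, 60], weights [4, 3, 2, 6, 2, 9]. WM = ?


Numerator = 76*4 + 69*3 + 94*2 + 96*6 + 79*2 + 60*9 = 1973
Denominator = 4 + 3 + 2 + 6 + 2 + 9 = 26
WM = 1973/26 = 75.8846

WM = 75.8846


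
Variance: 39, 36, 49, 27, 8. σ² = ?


Mean = 31.8000
Squared deviations: 51.8400, 17.6400, 295.8400, 23.0400, 566.4400
Sum = 954.8000
Variance = 954.8000/5 = 190.9600

Variance = 190.9600


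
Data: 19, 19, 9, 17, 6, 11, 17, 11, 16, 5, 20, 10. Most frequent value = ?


Frequencies: 5:1, 6:1, 9:1, 10:1, 11:2, 16:1, 17:2, 19:2, 20:1
Max frequency = 2
Mode = 11, 17, 19

Mode = 11, 17, 19


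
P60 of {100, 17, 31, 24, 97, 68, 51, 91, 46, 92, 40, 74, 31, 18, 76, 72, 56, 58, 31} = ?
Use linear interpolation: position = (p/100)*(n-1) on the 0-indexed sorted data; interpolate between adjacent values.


Sorted: 17, 18, 24, 31, 31, 31, 40, 46, 51, 56, 58, 68, 72, 74, 76, 91, 92, 97, 100
n = 19
Index = 60/100 * 18 = 10.8000
Lower = data[10] = 58, Upper = data[11] = 68
P60 = 58 + 0.8000*(10) = 66.0000

P60 = 66.0000


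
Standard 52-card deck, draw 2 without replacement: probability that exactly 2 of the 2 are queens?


Hypergeometric: P(X=2) = C(4,2)·C(48,0) / C(52,2)
= 6 × 1 / 1326
= 6/1326 = 0.0045

P = 0.0045


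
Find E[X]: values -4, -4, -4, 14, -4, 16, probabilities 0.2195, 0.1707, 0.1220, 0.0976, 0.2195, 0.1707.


E[X] = -4*0.2195 - 4*0.1707 - 4*0.1220 + 14*0.0976 - 4*0.2195 + 16*0.1707
= -0.8780 - 0.6828 - 0.4880 + 1.3664 - 0.8780 + 2.7312
= 1.1708

E[X] = 1.1708


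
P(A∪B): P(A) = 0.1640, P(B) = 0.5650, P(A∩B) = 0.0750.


P(A∪B) = 0.1640 + 0.5650 - 0.0750
= 0.7290 - 0.0750
= 0.6540

P(A∪B) = 0.6540


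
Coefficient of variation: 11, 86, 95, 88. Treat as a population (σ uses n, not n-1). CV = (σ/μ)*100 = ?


Mean = 70.0000
SD = 34.2272
CV = (34.2272/70.0000)*100 = 48.8960%

CV = 48.8960%


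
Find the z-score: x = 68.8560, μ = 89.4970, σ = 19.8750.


z = (68.8560 - 89.4970)/19.8750
= -20.6410/19.8750
= -1.0385

z = -1.0385


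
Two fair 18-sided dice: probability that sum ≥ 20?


Total outcomes = 18×18 = 324
Favorable (sum ≥ 20): 153
P = 153/324 = 0.4722

P = 0.4722


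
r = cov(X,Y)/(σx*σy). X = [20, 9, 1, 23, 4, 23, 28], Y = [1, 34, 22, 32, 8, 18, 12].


Mean X = 15.4286, Mean Y = 18.1429
SD X = 9.810448, SD Y = 11.293849
Cov = -13.346939
r = -13.346939/(9.810448*11.293849) = -0.1205

r = -0.1205


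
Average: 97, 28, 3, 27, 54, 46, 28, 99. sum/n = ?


Sum = 97 + 28 + 3 + 27 + 54 + 46 + 28 + 99 = 382
n = 8
Mean = 382/8 = 47.7500

Mean = 47.7500


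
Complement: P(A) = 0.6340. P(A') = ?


P(not A) = 1 - 0.6340 = 0.3660

P(not A) = 0.3660


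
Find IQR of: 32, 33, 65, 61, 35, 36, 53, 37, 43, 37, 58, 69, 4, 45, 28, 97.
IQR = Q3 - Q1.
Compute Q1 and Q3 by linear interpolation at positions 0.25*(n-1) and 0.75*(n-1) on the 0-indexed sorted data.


Sorted: 4, 28, 32, 33, 35, 36, 37, 37, 43, 45, 53, 58, 61, 65, 69, 97
Q1 (25th %ile) = 34.5000
Q3 (75th %ile) = 58.7500
IQR = 58.7500 - 34.5000 = 24.2500

IQR = 24.2500


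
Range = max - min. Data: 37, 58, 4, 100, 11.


Max = 100, Min = 4
Range = 100 - 4 = 96

Range = 96


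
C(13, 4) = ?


C(13,4) = 13!/(4! × 9!)
= 6227020800/(24 × 362880)
= 715

C(13,4) = 715


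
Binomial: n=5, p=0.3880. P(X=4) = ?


C(5,4) = 5
p^4 = 0.022663
(1-p)^1 = 0.612000
P = 5 * 0.022663 * 0.612000 = 0.0694

P(X=4) = 0.0694


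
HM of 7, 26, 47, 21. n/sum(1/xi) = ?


Sum of reciprocals = 1/7 + 1/26 + 1/47 + 1/21 = 0.250214
HM = 4/0.250214 = 15.9863

HM = 15.9863


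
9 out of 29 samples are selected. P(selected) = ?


P = 9/29 = 0.3103

P = 0.3103


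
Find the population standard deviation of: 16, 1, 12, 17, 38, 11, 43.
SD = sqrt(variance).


Mean = 19.7143
Variance = 197.6327
SD = sqrt(197.6327) = 14.0582

SD = 14.0582


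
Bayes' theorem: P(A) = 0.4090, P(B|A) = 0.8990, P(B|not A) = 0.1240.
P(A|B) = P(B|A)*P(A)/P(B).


P(B) = P(B|A)*P(A) + P(B|A')*P(A')
= 0.8990*0.4090 + 0.1240*0.5910
= 0.367691 + 0.073284 = 0.440975
P(A|B) = 0.367691/0.440975 = 0.8338

P(A|B) = 0.8338


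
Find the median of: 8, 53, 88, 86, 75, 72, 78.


Sorted: 8, 53, 72, 75, 78, 86, 88
n = 7 (odd)
Middle value = 75

Median = 75


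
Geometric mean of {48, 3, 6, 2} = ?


Product = 48 × 3 × 6 × 2 = 1728
GM = 1728^(1/4) = 6.4474

GM = 6.4474


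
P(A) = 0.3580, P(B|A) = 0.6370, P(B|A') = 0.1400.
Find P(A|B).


P(B) = P(B|A)*P(A) + P(B|A')*P(A')
= 0.6370*0.3580 + 0.1400*0.6420
= 0.228046 + 0.089880 = 0.317926
P(A|B) = 0.228046/0.317926 = 0.7173

P(A|B) = 0.7173


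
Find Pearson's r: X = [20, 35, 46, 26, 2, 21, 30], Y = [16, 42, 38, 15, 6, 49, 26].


Mean X = 25.7143, Mean Y = 27.4286
SD X = 12.724715, SD Y = 14.811744
Cov = 115.979592
r = 115.979592/(12.724715*14.811744) = 0.6154

r = 0.6154


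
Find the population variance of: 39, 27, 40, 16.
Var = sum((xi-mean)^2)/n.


Mean = 30.5000
Squared deviations: 72.2500, 12.2500, 90.2500, 210.2500
Sum = 385.0000
Variance = 385.0000/4 = 96.2500

Variance = 96.2500


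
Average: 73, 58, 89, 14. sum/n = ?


Sum = 73 + 58 + 89 + 14 = 234
n = 4
Mean = 234/4 = 58.5000

Mean = 58.5000


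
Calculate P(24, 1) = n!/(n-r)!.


P(24,1) = 24!/23!
= 620448401733239439360000/25852016738884976640000
= 24

P(24,1) = 24


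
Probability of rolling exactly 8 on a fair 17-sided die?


Favorable outcomes (roll = 8): 1
Total outcomes = 17
P = 1/17 = 0.0588

P = 0.0588


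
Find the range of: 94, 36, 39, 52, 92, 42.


Max = 94, Min = 36
Range = 94 - 36 = 58

Range = 58


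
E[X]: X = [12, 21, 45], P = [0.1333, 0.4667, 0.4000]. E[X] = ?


E[X] = 12*0.1333 + 21*0.4667 + 45*0.4000
= 1.5996 + 9.8007 + 18.0000
= 29.4003

E[X] = 29.4003


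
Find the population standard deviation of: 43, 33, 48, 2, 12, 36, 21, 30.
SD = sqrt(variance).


Mean = 28.1250
Variance = 212.3594
SD = sqrt(212.3594) = 14.5726

SD = 14.5726


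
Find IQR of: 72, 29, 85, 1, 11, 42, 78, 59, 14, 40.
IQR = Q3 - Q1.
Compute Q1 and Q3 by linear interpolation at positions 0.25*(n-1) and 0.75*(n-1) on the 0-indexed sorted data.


Sorted: 1, 11, 14, 29, 40, 42, 59, 72, 78, 85
Q1 (25th %ile) = 17.7500
Q3 (75th %ile) = 68.7500
IQR = 68.7500 - 17.7500 = 51.0000

IQR = 51.0000


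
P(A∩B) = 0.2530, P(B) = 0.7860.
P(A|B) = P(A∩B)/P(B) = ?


P(A|B) = 0.2530/0.7860 = 0.3219

P(A|B) = 0.3219


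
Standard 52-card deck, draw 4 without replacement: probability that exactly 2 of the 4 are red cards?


Hypergeometric: P(X=2) = C(26,2)·C(26,2) / C(52,4)
= 325 × 325 / 270725
= 105625/270725 = 0.3902

P = 0.3902


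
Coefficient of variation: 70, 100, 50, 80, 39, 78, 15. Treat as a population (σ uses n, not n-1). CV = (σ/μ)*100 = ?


Mean = 61.7143
SD = 26.6443
CV = (26.6443/61.7143)*100 = 43.1736%

CV = 43.1736%


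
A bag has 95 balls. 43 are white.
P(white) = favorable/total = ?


P = 43/95 = 0.4526

P = 0.4526


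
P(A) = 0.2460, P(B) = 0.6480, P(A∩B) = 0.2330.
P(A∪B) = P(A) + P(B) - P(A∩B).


P(A∪B) = 0.2460 + 0.6480 - 0.2330
= 0.8940 - 0.2330
= 0.6610

P(A∪B) = 0.6610


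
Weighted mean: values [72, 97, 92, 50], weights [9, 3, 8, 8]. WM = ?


Numerator = 72*9 + 97*3 + 92*8 + 50*8 = 2075
Denominator = 9 + 3 + 8 + 8 = 28
WM = 2075/28 = 74.1071

WM = 74.1071


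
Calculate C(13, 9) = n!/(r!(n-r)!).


C(13,9) = 13!/(9! × 4!)
= 6227020800/(362880 × 24)
= 715

C(13,9) = 715


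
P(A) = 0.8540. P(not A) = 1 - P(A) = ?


P(not A) = 1 - 0.8540 = 0.1460

P(not A) = 0.1460


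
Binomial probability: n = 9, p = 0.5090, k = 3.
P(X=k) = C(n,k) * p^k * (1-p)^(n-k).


C(9,3) = 84
p^3 = 0.131872
(1-p)^6 = 0.014012
P = 84 * 0.131872 * 0.014012 = 0.1552

P(X=3) = 0.1552


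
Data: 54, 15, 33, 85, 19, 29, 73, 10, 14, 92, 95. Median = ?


Sorted: 10, 14, 15, 19, 29, 33, 54, 73, 85, 92, 95
n = 11 (odd)
Middle value = 33

Median = 33


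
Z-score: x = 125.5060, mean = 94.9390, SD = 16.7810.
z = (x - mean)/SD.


z = (125.5060 - 94.9390)/16.7810
= 30.5670/16.7810
= 1.8215

z = 1.8215


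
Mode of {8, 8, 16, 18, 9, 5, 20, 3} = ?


Frequencies: 3:1, 5:1, 8:2, 9:1, 16:1, 18:1, 20:1
Max frequency = 2
Mode = 8

Mode = 8


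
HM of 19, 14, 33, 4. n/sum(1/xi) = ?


Sum of reciprocals = 1/19 + 1/14 + 1/33 + 1/4 = 0.404363
HM = 4/0.404363 = 9.8921

HM = 9.8921


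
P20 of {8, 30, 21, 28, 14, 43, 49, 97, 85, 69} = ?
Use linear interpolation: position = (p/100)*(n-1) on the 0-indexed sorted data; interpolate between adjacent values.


Sorted: 8, 14, 21, 28, 30, 43, 49, 69, 85, 97
n = 10
Index = 20/100 * 9 = 1.8000
Lower = data[1] = 14, Upper = data[2] = 21
P20 = 14 + 0.8000*(7) = 19.6000

P20 = 19.6000


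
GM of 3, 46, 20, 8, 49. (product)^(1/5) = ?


Product = 3 × 46 × 20 × 8 × 49 = 1081920
GM = 1081920^(1/5) = 16.1005

GM = 16.1005


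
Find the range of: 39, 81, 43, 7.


Max = 81, Min = 7
Range = 81 - 7 = 74

Range = 74


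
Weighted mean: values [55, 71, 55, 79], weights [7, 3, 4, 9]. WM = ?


Numerator = 55*7 + 71*3 + 55*4 + 79*9 = 1529
Denominator = 7 + 3 + 4 + 9 = 23
WM = 1529/23 = 66.4783

WM = 66.4783


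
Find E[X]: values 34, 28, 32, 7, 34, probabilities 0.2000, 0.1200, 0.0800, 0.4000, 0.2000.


E[X] = 34*0.2000 + 28*0.1200 + 32*0.0800 + 7*0.4000 + 34*0.2000
= 6.8000 + 3.3600 + 2.5600 + 2.8000 + 6.8000
= 22.3200

E[X] = 22.3200


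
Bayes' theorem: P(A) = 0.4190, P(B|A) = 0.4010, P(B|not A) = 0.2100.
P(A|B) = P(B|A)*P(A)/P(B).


P(B) = P(B|A)*P(A) + P(B|A')*P(A')
= 0.4010*0.4190 + 0.2100*0.5810
= 0.168019 + 0.122010 = 0.290029
P(A|B) = 0.168019/0.290029 = 0.5793

P(A|B) = 0.5793


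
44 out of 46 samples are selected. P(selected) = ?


P = 44/46 = 0.9565

P = 0.9565


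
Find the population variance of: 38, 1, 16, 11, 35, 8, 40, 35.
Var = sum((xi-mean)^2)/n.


Mean = 23.0000
Squared deviations: 225.0000, 484.0000, 49.0000, 144.0000, 144.0000, 225.0000, 289.0000, 144.0000
Sum = 1704.0000
Variance = 1704.0000/8 = 213.0000

Variance = 213.0000


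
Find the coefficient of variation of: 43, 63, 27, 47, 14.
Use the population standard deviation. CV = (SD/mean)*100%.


Mean = 38.8000
SD = 16.8808
CV = (16.8808/38.8000)*100 = 43.5071%

CV = 43.5071%


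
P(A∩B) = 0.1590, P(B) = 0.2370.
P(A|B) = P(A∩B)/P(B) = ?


P(A|B) = 0.1590/0.2370 = 0.6709

P(A|B) = 0.6709


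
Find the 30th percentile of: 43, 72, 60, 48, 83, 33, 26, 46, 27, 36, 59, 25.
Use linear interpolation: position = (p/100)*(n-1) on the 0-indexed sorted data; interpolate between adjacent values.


Sorted: 25, 26, 27, 33, 36, 43, 46, 48, 59, 60, 72, 83
n = 12
Index = 30/100 * 11 = 3.3000
Lower = data[3] = 33, Upper = data[4] = 36
P30 = 33 + 0.3000*(3) = 33.9000

P30 = 33.9000


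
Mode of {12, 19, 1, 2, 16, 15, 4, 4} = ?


Frequencies: 1:1, 2:1, 4:2, 12:1, 15:1, 16:1, 19:1
Max frequency = 2
Mode = 4

Mode = 4


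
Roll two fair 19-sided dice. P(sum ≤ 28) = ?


Total outcomes = 19×19 = 361
Favorable (sum ≤ 28): 306
P = 306/361 = 0.8476

P = 0.8476


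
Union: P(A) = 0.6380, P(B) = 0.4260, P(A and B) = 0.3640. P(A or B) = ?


P(A∪B) = 0.6380 + 0.4260 - 0.3640
= 1.0640 - 0.3640
= 0.7000

P(A∪B) = 0.7000


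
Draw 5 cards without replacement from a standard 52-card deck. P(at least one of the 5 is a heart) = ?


P(at least one) = 1 - P(none)
P(none) = (39/52) × (38/51) × (37/50) × (36/49) × (35/48) = 0.221534
P(at least one) = 1 - 0.221534 = 0.7785

P = 0.7785


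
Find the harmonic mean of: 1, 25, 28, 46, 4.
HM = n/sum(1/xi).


Sum of reciprocals = 1/1 + 1/25 + 1/28 + 1/46 + 1/4 = 1.347453
HM = 5/1.347453 = 3.7107

HM = 3.7107


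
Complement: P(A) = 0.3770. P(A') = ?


P(not A) = 1 - 0.3770 = 0.6230

P(not A) = 0.6230


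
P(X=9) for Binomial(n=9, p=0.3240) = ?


C(9,9) = 1
p^9 = 3.934641e-05
(1-p)^0 = 1.000000
P = 1 * 3.934641e-05 * 1.000000 = 3.9346e-05

P(X=9) = 3.9346e-05


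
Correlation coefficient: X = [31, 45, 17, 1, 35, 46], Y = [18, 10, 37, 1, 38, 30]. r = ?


Mean X = 29.1667, Mean Y = 22.3333
SD X = 15.878882, SD Y = 13.816255
Cov = 73.277778
r = 73.277778/(15.878882*13.816255) = 0.3340

r = 0.3340


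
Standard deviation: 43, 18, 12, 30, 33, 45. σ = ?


Mean = 30.1667
Variance = 145.1389
SD = sqrt(145.1389) = 12.0474

SD = 12.0474


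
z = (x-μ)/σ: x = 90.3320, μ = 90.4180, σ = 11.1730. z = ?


z = (90.3320 - 90.4180)/11.1730
= -0.0860/11.1730
= -0.0077

z = -0.0077


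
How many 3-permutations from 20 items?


P(20,3) = 20!/17!
= 2432902008176640000/355687428096000
= 6840

P(20,3) = 6840


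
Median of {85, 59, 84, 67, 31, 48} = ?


Sorted: 31, 48, 59, 67, 84, 85
n = 6 (even)
Middle values: 59 and 67
Median = (59+67)/2 = 63.0000

Median = 63.0000


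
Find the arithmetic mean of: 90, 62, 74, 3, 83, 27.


Sum = 90 + 62 + 74 + 3 + 83 + 27 = 339
n = 6
Mean = 339/6 = 56.5000

Mean = 56.5000


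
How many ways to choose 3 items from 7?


C(7,3) = 7!/(3! × 4!)
= 5040/(6 × 24)
= 35

C(7,3) = 35


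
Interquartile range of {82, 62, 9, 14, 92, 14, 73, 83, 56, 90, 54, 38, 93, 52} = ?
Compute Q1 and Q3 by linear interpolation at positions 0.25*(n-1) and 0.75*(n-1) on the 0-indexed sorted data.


Sorted: 9, 14, 14, 38, 52, 54, 56, 62, 73, 82, 83, 90, 92, 93
Q1 (25th %ile) = 41.5000
Q3 (75th %ile) = 82.7500
IQR = 82.7500 - 41.5000 = 41.2500

IQR = 41.2500


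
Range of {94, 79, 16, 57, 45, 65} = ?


Max = 94, Min = 16
Range = 94 - 16 = 78

Range = 78


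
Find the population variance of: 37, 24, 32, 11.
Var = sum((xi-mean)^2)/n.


Mean = 26.0000
Squared deviations: 121.0000, 4.0000, 36.0000, 225.0000
Sum = 386.0000
Variance = 386.0000/4 = 96.5000

Variance = 96.5000


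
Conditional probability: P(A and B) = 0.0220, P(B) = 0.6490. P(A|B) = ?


P(A|B) = 0.0220/0.6490 = 0.0339

P(A|B) = 0.0339


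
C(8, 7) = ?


C(8,7) = 8!/(7! × 1!)
= 40320/(5040 × 1)
= 8

C(8,7) = 8


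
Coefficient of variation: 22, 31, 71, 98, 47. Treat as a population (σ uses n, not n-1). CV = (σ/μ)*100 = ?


Mean = 53.8000
SD = 27.6651
CV = (27.6651/53.8000)*100 = 51.4222%

CV = 51.4222%


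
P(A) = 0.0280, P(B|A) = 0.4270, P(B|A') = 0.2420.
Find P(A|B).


P(B) = P(B|A)*P(A) + P(B|A')*P(A')
= 0.4270*0.0280 + 0.2420*0.9720
= 0.011956 + 0.235224 = 0.247180
P(A|B) = 0.011956/0.247180 = 0.0484

P(A|B) = 0.0484


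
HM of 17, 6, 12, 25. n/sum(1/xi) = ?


Sum of reciprocals = 1/17 + 1/6 + 1/12 + 1/25 = 0.348824
HM = 4/0.348824 = 11.4671

HM = 11.4671


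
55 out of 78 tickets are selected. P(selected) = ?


P = 55/78 = 0.7051

P = 0.7051


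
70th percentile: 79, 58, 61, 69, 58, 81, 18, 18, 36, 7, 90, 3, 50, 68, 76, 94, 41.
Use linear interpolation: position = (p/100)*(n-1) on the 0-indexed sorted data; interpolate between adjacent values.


Sorted: 3, 7, 18, 18, 36, 41, 50, 58, 58, 61, 68, 69, 76, 79, 81, 90, 94
n = 17
Index = 70/100 * 16 = 11.2000
Lower = data[11] = 69, Upper = data[12] = 76
P70 = 69 + 0.2000*(7) = 70.4000

P70 = 70.4000
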